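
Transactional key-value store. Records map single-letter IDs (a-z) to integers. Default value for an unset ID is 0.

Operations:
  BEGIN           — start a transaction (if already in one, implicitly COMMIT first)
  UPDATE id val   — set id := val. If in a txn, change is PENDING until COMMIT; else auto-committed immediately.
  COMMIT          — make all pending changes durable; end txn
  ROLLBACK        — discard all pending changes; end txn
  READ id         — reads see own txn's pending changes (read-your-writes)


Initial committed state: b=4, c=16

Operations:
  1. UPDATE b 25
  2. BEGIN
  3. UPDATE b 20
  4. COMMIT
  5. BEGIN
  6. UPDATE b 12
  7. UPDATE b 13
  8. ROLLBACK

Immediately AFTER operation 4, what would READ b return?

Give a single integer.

Answer: 20

Derivation:
Initial committed: {b=4, c=16}
Op 1: UPDATE b=25 (auto-commit; committed b=25)
Op 2: BEGIN: in_txn=True, pending={}
Op 3: UPDATE b=20 (pending; pending now {b=20})
Op 4: COMMIT: merged ['b'] into committed; committed now {b=20, c=16}
After op 4: visible(b) = 20 (pending={}, committed={b=20, c=16})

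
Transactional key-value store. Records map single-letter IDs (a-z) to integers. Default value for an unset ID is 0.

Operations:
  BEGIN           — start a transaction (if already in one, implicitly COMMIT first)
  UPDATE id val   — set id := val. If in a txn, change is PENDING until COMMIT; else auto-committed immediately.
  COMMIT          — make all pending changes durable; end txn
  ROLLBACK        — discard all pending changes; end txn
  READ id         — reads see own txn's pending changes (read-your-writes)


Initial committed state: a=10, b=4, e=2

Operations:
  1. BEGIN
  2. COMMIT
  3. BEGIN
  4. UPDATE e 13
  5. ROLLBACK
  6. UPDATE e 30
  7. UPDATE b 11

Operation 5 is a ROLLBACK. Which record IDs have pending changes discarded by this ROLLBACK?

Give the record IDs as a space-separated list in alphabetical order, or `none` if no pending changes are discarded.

Initial committed: {a=10, b=4, e=2}
Op 1: BEGIN: in_txn=True, pending={}
Op 2: COMMIT: merged [] into committed; committed now {a=10, b=4, e=2}
Op 3: BEGIN: in_txn=True, pending={}
Op 4: UPDATE e=13 (pending; pending now {e=13})
Op 5: ROLLBACK: discarded pending ['e']; in_txn=False
Op 6: UPDATE e=30 (auto-commit; committed e=30)
Op 7: UPDATE b=11 (auto-commit; committed b=11)
ROLLBACK at op 5 discards: ['e']

Answer: e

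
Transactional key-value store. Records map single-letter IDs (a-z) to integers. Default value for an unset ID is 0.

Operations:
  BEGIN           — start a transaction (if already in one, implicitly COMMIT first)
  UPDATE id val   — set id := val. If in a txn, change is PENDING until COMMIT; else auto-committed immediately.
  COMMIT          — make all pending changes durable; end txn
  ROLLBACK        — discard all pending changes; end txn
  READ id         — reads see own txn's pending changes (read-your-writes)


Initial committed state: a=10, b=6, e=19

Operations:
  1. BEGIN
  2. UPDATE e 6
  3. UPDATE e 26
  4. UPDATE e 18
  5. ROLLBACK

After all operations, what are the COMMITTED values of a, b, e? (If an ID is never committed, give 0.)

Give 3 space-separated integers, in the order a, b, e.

Answer: 10 6 19

Derivation:
Initial committed: {a=10, b=6, e=19}
Op 1: BEGIN: in_txn=True, pending={}
Op 2: UPDATE e=6 (pending; pending now {e=6})
Op 3: UPDATE e=26 (pending; pending now {e=26})
Op 4: UPDATE e=18 (pending; pending now {e=18})
Op 5: ROLLBACK: discarded pending ['e']; in_txn=False
Final committed: {a=10, b=6, e=19}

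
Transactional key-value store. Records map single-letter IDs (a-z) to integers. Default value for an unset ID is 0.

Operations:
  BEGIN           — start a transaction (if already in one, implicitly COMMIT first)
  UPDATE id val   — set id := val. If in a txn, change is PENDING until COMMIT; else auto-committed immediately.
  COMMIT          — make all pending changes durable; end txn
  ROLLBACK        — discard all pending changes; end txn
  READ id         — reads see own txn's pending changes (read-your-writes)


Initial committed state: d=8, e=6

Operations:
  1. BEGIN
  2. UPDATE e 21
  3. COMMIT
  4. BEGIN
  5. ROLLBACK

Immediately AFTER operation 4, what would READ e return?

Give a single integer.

Answer: 21

Derivation:
Initial committed: {d=8, e=6}
Op 1: BEGIN: in_txn=True, pending={}
Op 2: UPDATE e=21 (pending; pending now {e=21})
Op 3: COMMIT: merged ['e'] into committed; committed now {d=8, e=21}
Op 4: BEGIN: in_txn=True, pending={}
After op 4: visible(e) = 21 (pending={}, committed={d=8, e=21})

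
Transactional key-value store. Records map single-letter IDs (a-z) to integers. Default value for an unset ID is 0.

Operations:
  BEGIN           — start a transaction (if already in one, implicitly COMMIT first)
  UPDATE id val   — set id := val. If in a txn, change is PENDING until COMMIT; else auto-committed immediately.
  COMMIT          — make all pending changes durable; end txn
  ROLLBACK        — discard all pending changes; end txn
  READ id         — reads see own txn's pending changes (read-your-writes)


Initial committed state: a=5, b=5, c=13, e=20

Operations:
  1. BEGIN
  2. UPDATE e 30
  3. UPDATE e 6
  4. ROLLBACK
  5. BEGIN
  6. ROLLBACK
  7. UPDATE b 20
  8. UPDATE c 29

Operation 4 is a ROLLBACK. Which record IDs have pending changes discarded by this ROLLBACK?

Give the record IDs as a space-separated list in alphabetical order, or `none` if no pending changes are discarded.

Answer: e

Derivation:
Initial committed: {a=5, b=5, c=13, e=20}
Op 1: BEGIN: in_txn=True, pending={}
Op 2: UPDATE e=30 (pending; pending now {e=30})
Op 3: UPDATE e=6 (pending; pending now {e=6})
Op 4: ROLLBACK: discarded pending ['e']; in_txn=False
Op 5: BEGIN: in_txn=True, pending={}
Op 6: ROLLBACK: discarded pending []; in_txn=False
Op 7: UPDATE b=20 (auto-commit; committed b=20)
Op 8: UPDATE c=29 (auto-commit; committed c=29)
ROLLBACK at op 4 discards: ['e']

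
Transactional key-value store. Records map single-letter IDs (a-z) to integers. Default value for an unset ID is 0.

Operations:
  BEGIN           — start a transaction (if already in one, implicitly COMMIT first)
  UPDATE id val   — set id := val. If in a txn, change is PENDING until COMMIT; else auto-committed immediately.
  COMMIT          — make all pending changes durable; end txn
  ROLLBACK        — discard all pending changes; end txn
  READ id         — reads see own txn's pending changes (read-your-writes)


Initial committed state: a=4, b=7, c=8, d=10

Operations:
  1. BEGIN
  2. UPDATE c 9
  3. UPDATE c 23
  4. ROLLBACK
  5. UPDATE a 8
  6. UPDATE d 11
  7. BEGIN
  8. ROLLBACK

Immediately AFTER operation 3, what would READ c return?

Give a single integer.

Initial committed: {a=4, b=7, c=8, d=10}
Op 1: BEGIN: in_txn=True, pending={}
Op 2: UPDATE c=9 (pending; pending now {c=9})
Op 3: UPDATE c=23 (pending; pending now {c=23})
After op 3: visible(c) = 23 (pending={c=23}, committed={a=4, b=7, c=8, d=10})

Answer: 23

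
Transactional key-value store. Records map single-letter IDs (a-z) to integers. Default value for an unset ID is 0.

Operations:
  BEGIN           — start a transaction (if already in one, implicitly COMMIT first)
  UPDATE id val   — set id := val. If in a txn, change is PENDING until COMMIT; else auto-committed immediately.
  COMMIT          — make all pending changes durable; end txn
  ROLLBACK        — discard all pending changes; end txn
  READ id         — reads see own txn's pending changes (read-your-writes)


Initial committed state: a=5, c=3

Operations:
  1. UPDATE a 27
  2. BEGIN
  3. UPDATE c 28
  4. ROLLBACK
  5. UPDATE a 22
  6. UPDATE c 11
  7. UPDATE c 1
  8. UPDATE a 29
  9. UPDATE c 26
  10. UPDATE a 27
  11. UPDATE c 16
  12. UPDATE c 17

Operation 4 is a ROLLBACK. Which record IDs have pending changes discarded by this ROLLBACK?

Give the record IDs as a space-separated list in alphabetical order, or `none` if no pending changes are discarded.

Initial committed: {a=5, c=3}
Op 1: UPDATE a=27 (auto-commit; committed a=27)
Op 2: BEGIN: in_txn=True, pending={}
Op 3: UPDATE c=28 (pending; pending now {c=28})
Op 4: ROLLBACK: discarded pending ['c']; in_txn=False
Op 5: UPDATE a=22 (auto-commit; committed a=22)
Op 6: UPDATE c=11 (auto-commit; committed c=11)
Op 7: UPDATE c=1 (auto-commit; committed c=1)
Op 8: UPDATE a=29 (auto-commit; committed a=29)
Op 9: UPDATE c=26 (auto-commit; committed c=26)
Op 10: UPDATE a=27 (auto-commit; committed a=27)
Op 11: UPDATE c=16 (auto-commit; committed c=16)
Op 12: UPDATE c=17 (auto-commit; committed c=17)
ROLLBACK at op 4 discards: ['c']

Answer: c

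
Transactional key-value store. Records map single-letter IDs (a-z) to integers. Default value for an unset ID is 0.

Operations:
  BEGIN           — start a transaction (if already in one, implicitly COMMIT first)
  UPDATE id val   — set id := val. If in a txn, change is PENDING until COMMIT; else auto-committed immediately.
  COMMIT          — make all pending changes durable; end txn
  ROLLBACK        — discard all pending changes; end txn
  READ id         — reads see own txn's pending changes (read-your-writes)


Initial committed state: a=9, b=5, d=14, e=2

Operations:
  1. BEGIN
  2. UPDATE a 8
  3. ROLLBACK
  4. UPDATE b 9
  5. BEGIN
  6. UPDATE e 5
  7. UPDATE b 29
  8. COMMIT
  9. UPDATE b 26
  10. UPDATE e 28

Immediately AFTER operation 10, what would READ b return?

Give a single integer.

Answer: 26

Derivation:
Initial committed: {a=9, b=5, d=14, e=2}
Op 1: BEGIN: in_txn=True, pending={}
Op 2: UPDATE a=8 (pending; pending now {a=8})
Op 3: ROLLBACK: discarded pending ['a']; in_txn=False
Op 4: UPDATE b=9 (auto-commit; committed b=9)
Op 5: BEGIN: in_txn=True, pending={}
Op 6: UPDATE e=5 (pending; pending now {e=5})
Op 7: UPDATE b=29 (pending; pending now {b=29, e=5})
Op 8: COMMIT: merged ['b', 'e'] into committed; committed now {a=9, b=29, d=14, e=5}
Op 9: UPDATE b=26 (auto-commit; committed b=26)
Op 10: UPDATE e=28 (auto-commit; committed e=28)
After op 10: visible(b) = 26 (pending={}, committed={a=9, b=26, d=14, e=28})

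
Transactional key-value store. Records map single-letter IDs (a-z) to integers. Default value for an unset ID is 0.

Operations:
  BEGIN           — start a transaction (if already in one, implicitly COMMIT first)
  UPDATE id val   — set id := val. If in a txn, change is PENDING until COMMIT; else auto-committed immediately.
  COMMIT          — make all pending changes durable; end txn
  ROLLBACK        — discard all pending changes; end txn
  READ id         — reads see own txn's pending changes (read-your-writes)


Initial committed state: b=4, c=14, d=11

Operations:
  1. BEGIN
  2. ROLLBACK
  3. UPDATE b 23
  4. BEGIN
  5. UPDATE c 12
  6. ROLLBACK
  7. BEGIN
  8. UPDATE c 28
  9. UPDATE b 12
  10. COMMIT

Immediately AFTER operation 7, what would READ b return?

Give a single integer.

Answer: 23

Derivation:
Initial committed: {b=4, c=14, d=11}
Op 1: BEGIN: in_txn=True, pending={}
Op 2: ROLLBACK: discarded pending []; in_txn=False
Op 3: UPDATE b=23 (auto-commit; committed b=23)
Op 4: BEGIN: in_txn=True, pending={}
Op 5: UPDATE c=12 (pending; pending now {c=12})
Op 6: ROLLBACK: discarded pending ['c']; in_txn=False
Op 7: BEGIN: in_txn=True, pending={}
After op 7: visible(b) = 23 (pending={}, committed={b=23, c=14, d=11})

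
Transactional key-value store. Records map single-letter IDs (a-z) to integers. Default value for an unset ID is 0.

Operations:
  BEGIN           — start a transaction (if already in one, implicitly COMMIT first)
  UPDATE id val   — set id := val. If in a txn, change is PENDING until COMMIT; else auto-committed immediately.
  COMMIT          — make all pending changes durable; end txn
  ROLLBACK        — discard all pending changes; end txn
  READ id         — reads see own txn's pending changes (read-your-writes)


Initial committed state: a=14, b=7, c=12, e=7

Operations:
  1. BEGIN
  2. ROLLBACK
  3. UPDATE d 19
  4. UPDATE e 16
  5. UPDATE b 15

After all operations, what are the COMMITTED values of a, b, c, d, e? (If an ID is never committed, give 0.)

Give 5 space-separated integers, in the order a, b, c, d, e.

Answer: 14 15 12 19 16

Derivation:
Initial committed: {a=14, b=7, c=12, e=7}
Op 1: BEGIN: in_txn=True, pending={}
Op 2: ROLLBACK: discarded pending []; in_txn=False
Op 3: UPDATE d=19 (auto-commit; committed d=19)
Op 4: UPDATE e=16 (auto-commit; committed e=16)
Op 5: UPDATE b=15 (auto-commit; committed b=15)
Final committed: {a=14, b=15, c=12, d=19, e=16}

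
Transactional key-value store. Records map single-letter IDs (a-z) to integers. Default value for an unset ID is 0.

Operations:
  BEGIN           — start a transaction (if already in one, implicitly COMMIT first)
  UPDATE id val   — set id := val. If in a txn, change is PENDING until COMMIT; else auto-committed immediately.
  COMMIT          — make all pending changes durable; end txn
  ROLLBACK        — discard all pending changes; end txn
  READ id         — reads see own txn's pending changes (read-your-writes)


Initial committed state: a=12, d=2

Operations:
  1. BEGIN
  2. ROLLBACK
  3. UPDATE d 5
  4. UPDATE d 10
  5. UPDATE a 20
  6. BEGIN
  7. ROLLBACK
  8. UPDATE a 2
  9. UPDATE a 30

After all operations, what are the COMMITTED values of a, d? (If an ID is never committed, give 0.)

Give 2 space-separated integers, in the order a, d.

Initial committed: {a=12, d=2}
Op 1: BEGIN: in_txn=True, pending={}
Op 2: ROLLBACK: discarded pending []; in_txn=False
Op 3: UPDATE d=5 (auto-commit; committed d=5)
Op 4: UPDATE d=10 (auto-commit; committed d=10)
Op 5: UPDATE a=20 (auto-commit; committed a=20)
Op 6: BEGIN: in_txn=True, pending={}
Op 7: ROLLBACK: discarded pending []; in_txn=False
Op 8: UPDATE a=2 (auto-commit; committed a=2)
Op 9: UPDATE a=30 (auto-commit; committed a=30)
Final committed: {a=30, d=10}

Answer: 30 10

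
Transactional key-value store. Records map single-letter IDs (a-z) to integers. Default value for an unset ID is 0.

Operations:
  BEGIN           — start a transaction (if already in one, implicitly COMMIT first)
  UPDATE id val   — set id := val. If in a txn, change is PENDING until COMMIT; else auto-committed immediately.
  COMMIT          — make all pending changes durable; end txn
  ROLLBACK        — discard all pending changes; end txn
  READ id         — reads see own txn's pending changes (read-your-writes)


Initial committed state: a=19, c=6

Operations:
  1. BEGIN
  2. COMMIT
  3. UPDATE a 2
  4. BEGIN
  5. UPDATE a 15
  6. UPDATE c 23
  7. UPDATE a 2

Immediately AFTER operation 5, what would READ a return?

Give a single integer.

Initial committed: {a=19, c=6}
Op 1: BEGIN: in_txn=True, pending={}
Op 2: COMMIT: merged [] into committed; committed now {a=19, c=6}
Op 3: UPDATE a=2 (auto-commit; committed a=2)
Op 4: BEGIN: in_txn=True, pending={}
Op 5: UPDATE a=15 (pending; pending now {a=15})
After op 5: visible(a) = 15 (pending={a=15}, committed={a=2, c=6})

Answer: 15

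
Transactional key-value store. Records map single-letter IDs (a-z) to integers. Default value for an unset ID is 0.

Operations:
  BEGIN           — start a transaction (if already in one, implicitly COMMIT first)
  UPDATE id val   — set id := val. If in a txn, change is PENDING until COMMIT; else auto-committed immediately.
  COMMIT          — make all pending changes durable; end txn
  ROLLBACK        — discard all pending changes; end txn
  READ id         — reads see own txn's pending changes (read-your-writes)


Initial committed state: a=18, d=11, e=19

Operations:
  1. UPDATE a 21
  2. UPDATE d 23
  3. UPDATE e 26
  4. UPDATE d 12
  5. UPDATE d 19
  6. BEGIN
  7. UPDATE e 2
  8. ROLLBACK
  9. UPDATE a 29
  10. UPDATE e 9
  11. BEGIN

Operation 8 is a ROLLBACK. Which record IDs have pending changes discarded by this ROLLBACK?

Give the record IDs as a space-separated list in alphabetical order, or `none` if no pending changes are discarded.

Initial committed: {a=18, d=11, e=19}
Op 1: UPDATE a=21 (auto-commit; committed a=21)
Op 2: UPDATE d=23 (auto-commit; committed d=23)
Op 3: UPDATE e=26 (auto-commit; committed e=26)
Op 4: UPDATE d=12 (auto-commit; committed d=12)
Op 5: UPDATE d=19 (auto-commit; committed d=19)
Op 6: BEGIN: in_txn=True, pending={}
Op 7: UPDATE e=2 (pending; pending now {e=2})
Op 8: ROLLBACK: discarded pending ['e']; in_txn=False
Op 9: UPDATE a=29 (auto-commit; committed a=29)
Op 10: UPDATE e=9 (auto-commit; committed e=9)
Op 11: BEGIN: in_txn=True, pending={}
ROLLBACK at op 8 discards: ['e']

Answer: e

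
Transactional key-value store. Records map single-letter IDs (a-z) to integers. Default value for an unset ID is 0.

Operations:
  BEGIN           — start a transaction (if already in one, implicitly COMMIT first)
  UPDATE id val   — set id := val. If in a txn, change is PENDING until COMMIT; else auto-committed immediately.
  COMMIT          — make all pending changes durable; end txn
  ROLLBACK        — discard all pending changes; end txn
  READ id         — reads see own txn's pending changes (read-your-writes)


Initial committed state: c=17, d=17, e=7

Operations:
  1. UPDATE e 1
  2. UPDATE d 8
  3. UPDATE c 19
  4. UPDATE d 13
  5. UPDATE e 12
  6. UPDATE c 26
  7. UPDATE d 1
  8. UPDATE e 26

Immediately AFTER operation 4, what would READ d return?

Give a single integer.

Initial committed: {c=17, d=17, e=7}
Op 1: UPDATE e=1 (auto-commit; committed e=1)
Op 2: UPDATE d=8 (auto-commit; committed d=8)
Op 3: UPDATE c=19 (auto-commit; committed c=19)
Op 4: UPDATE d=13 (auto-commit; committed d=13)
After op 4: visible(d) = 13 (pending={}, committed={c=19, d=13, e=1})

Answer: 13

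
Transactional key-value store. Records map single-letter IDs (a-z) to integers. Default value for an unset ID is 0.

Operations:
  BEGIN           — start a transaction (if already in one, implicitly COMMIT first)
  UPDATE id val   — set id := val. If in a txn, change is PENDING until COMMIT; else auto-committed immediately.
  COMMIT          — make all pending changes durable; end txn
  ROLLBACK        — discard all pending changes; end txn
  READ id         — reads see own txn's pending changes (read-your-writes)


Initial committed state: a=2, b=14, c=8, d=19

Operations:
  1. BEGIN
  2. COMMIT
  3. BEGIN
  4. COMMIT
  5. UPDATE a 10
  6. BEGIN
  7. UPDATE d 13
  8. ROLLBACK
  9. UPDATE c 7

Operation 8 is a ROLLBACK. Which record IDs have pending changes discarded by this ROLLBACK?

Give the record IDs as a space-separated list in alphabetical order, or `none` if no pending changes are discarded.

Answer: d

Derivation:
Initial committed: {a=2, b=14, c=8, d=19}
Op 1: BEGIN: in_txn=True, pending={}
Op 2: COMMIT: merged [] into committed; committed now {a=2, b=14, c=8, d=19}
Op 3: BEGIN: in_txn=True, pending={}
Op 4: COMMIT: merged [] into committed; committed now {a=2, b=14, c=8, d=19}
Op 5: UPDATE a=10 (auto-commit; committed a=10)
Op 6: BEGIN: in_txn=True, pending={}
Op 7: UPDATE d=13 (pending; pending now {d=13})
Op 8: ROLLBACK: discarded pending ['d']; in_txn=False
Op 9: UPDATE c=7 (auto-commit; committed c=7)
ROLLBACK at op 8 discards: ['d']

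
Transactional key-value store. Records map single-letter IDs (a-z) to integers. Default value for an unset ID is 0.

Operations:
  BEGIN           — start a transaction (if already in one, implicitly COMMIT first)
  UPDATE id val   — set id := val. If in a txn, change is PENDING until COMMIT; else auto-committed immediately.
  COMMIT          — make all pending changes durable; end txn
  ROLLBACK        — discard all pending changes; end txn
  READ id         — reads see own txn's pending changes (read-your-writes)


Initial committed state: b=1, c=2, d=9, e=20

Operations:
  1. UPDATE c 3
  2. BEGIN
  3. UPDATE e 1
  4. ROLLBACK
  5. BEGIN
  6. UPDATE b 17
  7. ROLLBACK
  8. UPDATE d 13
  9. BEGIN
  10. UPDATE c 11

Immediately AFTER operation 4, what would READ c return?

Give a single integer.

Initial committed: {b=1, c=2, d=9, e=20}
Op 1: UPDATE c=3 (auto-commit; committed c=3)
Op 2: BEGIN: in_txn=True, pending={}
Op 3: UPDATE e=1 (pending; pending now {e=1})
Op 4: ROLLBACK: discarded pending ['e']; in_txn=False
After op 4: visible(c) = 3 (pending={}, committed={b=1, c=3, d=9, e=20})

Answer: 3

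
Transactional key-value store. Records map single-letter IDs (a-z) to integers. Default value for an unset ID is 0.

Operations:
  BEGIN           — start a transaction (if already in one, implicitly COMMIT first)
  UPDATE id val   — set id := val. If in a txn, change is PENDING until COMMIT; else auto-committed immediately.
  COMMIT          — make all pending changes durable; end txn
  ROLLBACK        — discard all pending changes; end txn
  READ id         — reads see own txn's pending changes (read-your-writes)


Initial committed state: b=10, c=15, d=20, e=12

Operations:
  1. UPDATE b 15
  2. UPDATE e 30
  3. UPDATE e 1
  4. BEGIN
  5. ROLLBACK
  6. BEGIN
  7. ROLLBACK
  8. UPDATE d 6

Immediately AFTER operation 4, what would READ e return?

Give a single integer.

Answer: 1

Derivation:
Initial committed: {b=10, c=15, d=20, e=12}
Op 1: UPDATE b=15 (auto-commit; committed b=15)
Op 2: UPDATE e=30 (auto-commit; committed e=30)
Op 3: UPDATE e=1 (auto-commit; committed e=1)
Op 4: BEGIN: in_txn=True, pending={}
After op 4: visible(e) = 1 (pending={}, committed={b=15, c=15, d=20, e=1})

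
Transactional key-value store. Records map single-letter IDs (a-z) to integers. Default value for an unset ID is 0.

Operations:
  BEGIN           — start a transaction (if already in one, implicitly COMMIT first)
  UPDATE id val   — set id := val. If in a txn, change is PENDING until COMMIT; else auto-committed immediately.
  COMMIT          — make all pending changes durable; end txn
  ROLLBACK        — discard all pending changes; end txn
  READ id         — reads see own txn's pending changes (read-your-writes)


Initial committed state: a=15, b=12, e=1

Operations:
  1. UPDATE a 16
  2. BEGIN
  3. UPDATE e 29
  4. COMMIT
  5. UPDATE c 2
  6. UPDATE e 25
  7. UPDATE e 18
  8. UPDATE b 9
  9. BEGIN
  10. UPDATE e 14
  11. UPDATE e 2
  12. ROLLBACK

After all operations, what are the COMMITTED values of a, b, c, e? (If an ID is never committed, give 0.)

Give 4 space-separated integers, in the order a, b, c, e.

Initial committed: {a=15, b=12, e=1}
Op 1: UPDATE a=16 (auto-commit; committed a=16)
Op 2: BEGIN: in_txn=True, pending={}
Op 3: UPDATE e=29 (pending; pending now {e=29})
Op 4: COMMIT: merged ['e'] into committed; committed now {a=16, b=12, e=29}
Op 5: UPDATE c=2 (auto-commit; committed c=2)
Op 6: UPDATE e=25 (auto-commit; committed e=25)
Op 7: UPDATE e=18 (auto-commit; committed e=18)
Op 8: UPDATE b=9 (auto-commit; committed b=9)
Op 9: BEGIN: in_txn=True, pending={}
Op 10: UPDATE e=14 (pending; pending now {e=14})
Op 11: UPDATE e=2 (pending; pending now {e=2})
Op 12: ROLLBACK: discarded pending ['e']; in_txn=False
Final committed: {a=16, b=9, c=2, e=18}

Answer: 16 9 2 18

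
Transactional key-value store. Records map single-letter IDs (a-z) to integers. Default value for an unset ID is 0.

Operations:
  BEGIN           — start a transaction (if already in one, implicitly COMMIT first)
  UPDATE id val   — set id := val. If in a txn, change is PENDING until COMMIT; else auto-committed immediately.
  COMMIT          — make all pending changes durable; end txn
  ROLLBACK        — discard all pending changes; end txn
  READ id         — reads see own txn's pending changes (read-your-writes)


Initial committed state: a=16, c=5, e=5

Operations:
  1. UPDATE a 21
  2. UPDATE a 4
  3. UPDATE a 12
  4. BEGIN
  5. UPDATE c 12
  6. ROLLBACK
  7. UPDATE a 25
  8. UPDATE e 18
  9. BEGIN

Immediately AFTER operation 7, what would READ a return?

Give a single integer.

Initial committed: {a=16, c=5, e=5}
Op 1: UPDATE a=21 (auto-commit; committed a=21)
Op 2: UPDATE a=4 (auto-commit; committed a=4)
Op 3: UPDATE a=12 (auto-commit; committed a=12)
Op 4: BEGIN: in_txn=True, pending={}
Op 5: UPDATE c=12 (pending; pending now {c=12})
Op 6: ROLLBACK: discarded pending ['c']; in_txn=False
Op 7: UPDATE a=25 (auto-commit; committed a=25)
After op 7: visible(a) = 25 (pending={}, committed={a=25, c=5, e=5})

Answer: 25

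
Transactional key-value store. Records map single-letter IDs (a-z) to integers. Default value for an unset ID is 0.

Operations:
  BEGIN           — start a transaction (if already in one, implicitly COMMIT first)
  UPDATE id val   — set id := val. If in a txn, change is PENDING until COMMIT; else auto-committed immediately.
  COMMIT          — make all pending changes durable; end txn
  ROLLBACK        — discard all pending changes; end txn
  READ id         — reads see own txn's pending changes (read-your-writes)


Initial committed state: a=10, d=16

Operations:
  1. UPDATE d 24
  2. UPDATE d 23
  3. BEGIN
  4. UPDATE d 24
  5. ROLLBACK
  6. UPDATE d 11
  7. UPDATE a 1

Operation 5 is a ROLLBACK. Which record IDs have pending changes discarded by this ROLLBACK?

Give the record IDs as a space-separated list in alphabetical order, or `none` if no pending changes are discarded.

Answer: d

Derivation:
Initial committed: {a=10, d=16}
Op 1: UPDATE d=24 (auto-commit; committed d=24)
Op 2: UPDATE d=23 (auto-commit; committed d=23)
Op 3: BEGIN: in_txn=True, pending={}
Op 4: UPDATE d=24 (pending; pending now {d=24})
Op 5: ROLLBACK: discarded pending ['d']; in_txn=False
Op 6: UPDATE d=11 (auto-commit; committed d=11)
Op 7: UPDATE a=1 (auto-commit; committed a=1)
ROLLBACK at op 5 discards: ['d']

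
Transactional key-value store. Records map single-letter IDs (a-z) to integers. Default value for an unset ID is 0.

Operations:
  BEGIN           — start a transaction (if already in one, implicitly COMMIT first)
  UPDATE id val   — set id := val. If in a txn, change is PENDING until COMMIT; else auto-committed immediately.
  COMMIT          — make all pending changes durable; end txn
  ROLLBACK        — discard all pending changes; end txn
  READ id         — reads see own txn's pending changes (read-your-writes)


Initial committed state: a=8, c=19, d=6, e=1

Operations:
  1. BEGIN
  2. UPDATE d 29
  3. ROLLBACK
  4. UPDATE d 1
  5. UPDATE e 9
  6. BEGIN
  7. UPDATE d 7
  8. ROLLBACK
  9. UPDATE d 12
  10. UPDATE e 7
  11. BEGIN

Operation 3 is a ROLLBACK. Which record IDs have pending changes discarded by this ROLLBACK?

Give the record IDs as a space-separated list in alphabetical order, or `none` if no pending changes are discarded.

Initial committed: {a=8, c=19, d=6, e=1}
Op 1: BEGIN: in_txn=True, pending={}
Op 2: UPDATE d=29 (pending; pending now {d=29})
Op 3: ROLLBACK: discarded pending ['d']; in_txn=False
Op 4: UPDATE d=1 (auto-commit; committed d=1)
Op 5: UPDATE e=9 (auto-commit; committed e=9)
Op 6: BEGIN: in_txn=True, pending={}
Op 7: UPDATE d=7 (pending; pending now {d=7})
Op 8: ROLLBACK: discarded pending ['d']; in_txn=False
Op 9: UPDATE d=12 (auto-commit; committed d=12)
Op 10: UPDATE e=7 (auto-commit; committed e=7)
Op 11: BEGIN: in_txn=True, pending={}
ROLLBACK at op 3 discards: ['d']

Answer: d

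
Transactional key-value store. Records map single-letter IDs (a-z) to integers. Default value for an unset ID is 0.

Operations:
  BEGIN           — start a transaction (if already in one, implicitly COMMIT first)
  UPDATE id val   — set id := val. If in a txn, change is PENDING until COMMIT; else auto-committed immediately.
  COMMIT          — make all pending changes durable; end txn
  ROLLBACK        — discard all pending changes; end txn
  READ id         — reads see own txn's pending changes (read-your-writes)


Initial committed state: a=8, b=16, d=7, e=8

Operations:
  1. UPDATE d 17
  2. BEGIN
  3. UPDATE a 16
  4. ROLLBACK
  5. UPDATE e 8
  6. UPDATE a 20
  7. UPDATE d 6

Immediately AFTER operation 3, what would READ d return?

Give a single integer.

Answer: 17

Derivation:
Initial committed: {a=8, b=16, d=7, e=8}
Op 1: UPDATE d=17 (auto-commit; committed d=17)
Op 2: BEGIN: in_txn=True, pending={}
Op 3: UPDATE a=16 (pending; pending now {a=16})
After op 3: visible(d) = 17 (pending={a=16}, committed={a=8, b=16, d=17, e=8})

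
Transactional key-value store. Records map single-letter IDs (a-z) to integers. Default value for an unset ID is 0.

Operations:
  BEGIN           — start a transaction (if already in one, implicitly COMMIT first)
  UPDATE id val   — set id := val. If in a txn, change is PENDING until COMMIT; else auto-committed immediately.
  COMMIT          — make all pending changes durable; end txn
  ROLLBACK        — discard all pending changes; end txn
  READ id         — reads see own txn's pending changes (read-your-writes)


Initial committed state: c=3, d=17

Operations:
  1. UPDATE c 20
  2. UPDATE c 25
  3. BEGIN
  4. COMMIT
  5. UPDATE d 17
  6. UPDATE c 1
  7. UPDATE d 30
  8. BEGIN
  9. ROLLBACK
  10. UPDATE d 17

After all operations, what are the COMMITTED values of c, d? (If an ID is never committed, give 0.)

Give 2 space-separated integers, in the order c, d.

Initial committed: {c=3, d=17}
Op 1: UPDATE c=20 (auto-commit; committed c=20)
Op 2: UPDATE c=25 (auto-commit; committed c=25)
Op 3: BEGIN: in_txn=True, pending={}
Op 4: COMMIT: merged [] into committed; committed now {c=25, d=17}
Op 5: UPDATE d=17 (auto-commit; committed d=17)
Op 6: UPDATE c=1 (auto-commit; committed c=1)
Op 7: UPDATE d=30 (auto-commit; committed d=30)
Op 8: BEGIN: in_txn=True, pending={}
Op 9: ROLLBACK: discarded pending []; in_txn=False
Op 10: UPDATE d=17 (auto-commit; committed d=17)
Final committed: {c=1, d=17}

Answer: 1 17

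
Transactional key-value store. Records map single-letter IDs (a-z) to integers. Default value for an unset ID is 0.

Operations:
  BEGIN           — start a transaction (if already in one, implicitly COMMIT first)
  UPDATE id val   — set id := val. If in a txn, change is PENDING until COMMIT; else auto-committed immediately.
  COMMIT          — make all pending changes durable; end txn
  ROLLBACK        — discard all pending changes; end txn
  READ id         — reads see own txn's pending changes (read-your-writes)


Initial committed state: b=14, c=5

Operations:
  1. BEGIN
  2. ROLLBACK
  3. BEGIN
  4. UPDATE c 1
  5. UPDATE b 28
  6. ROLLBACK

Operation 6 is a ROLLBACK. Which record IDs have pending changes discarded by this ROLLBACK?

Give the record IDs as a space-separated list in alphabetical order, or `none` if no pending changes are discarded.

Initial committed: {b=14, c=5}
Op 1: BEGIN: in_txn=True, pending={}
Op 2: ROLLBACK: discarded pending []; in_txn=False
Op 3: BEGIN: in_txn=True, pending={}
Op 4: UPDATE c=1 (pending; pending now {c=1})
Op 5: UPDATE b=28 (pending; pending now {b=28, c=1})
Op 6: ROLLBACK: discarded pending ['b', 'c']; in_txn=False
ROLLBACK at op 6 discards: ['b', 'c']

Answer: b c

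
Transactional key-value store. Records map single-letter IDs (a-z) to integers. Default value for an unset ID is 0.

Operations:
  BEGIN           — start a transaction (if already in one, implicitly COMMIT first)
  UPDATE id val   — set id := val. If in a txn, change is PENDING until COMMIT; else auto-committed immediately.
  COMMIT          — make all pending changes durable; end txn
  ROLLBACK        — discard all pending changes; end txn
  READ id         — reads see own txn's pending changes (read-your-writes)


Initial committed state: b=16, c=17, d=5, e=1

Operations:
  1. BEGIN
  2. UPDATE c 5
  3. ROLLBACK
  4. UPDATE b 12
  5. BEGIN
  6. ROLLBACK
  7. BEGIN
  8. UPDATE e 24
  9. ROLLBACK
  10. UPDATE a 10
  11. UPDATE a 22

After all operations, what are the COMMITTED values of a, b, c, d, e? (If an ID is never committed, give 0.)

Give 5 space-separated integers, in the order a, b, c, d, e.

Answer: 22 12 17 5 1

Derivation:
Initial committed: {b=16, c=17, d=5, e=1}
Op 1: BEGIN: in_txn=True, pending={}
Op 2: UPDATE c=5 (pending; pending now {c=5})
Op 3: ROLLBACK: discarded pending ['c']; in_txn=False
Op 4: UPDATE b=12 (auto-commit; committed b=12)
Op 5: BEGIN: in_txn=True, pending={}
Op 6: ROLLBACK: discarded pending []; in_txn=False
Op 7: BEGIN: in_txn=True, pending={}
Op 8: UPDATE e=24 (pending; pending now {e=24})
Op 9: ROLLBACK: discarded pending ['e']; in_txn=False
Op 10: UPDATE a=10 (auto-commit; committed a=10)
Op 11: UPDATE a=22 (auto-commit; committed a=22)
Final committed: {a=22, b=12, c=17, d=5, e=1}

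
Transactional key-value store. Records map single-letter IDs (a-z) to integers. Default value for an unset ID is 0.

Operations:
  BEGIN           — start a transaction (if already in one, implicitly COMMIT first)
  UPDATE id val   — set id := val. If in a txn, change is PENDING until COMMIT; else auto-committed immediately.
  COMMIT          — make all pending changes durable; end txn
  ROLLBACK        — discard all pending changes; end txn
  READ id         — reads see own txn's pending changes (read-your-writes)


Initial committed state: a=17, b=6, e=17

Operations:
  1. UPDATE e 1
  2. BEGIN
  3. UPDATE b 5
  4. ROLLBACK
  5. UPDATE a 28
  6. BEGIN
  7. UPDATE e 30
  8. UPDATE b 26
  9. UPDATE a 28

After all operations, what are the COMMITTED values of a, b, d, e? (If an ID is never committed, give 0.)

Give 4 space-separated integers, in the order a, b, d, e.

Initial committed: {a=17, b=6, e=17}
Op 1: UPDATE e=1 (auto-commit; committed e=1)
Op 2: BEGIN: in_txn=True, pending={}
Op 3: UPDATE b=5 (pending; pending now {b=5})
Op 4: ROLLBACK: discarded pending ['b']; in_txn=False
Op 5: UPDATE a=28 (auto-commit; committed a=28)
Op 6: BEGIN: in_txn=True, pending={}
Op 7: UPDATE e=30 (pending; pending now {e=30})
Op 8: UPDATE b=26 (pending; pending now {b=26, e=30})
Op 9: UPDATE a=28 (pending; pending now {a=28, b=26, e=30})
Final committed: {a=28, b=6, e=1}

Answer: 28 6 0 1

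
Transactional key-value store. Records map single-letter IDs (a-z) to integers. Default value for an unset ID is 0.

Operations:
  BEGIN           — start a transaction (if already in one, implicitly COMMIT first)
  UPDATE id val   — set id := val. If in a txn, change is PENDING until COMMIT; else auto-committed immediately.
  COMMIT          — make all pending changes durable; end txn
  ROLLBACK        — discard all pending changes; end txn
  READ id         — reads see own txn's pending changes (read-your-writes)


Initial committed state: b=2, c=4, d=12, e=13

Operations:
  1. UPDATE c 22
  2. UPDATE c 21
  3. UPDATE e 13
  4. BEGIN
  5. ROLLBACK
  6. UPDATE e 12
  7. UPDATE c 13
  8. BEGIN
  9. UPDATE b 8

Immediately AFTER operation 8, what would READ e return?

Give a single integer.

Answer: 12

Derivation:
Initial committed: {b=2, c=4, d=12, e=13}
Op 1: UPDATE c=22 (auto-commit; committed c=22)
Op 2: UPDATE c=21 (auto-commit; committed c=21)
Op 3: UPDATE e=13 (auto-commit; committed e=13)
Op 4: BEGIN: in_txn=True, pending={}
Op 5: ROLLBACK: discarded pending []; in_txn=False
Op 6: UPDATE e=12 (auto-commit; committed e=12)
Op 7: UPDATE c=13 (auto-commit; committed c=13)
Op 8: BEGIN: in_txn=True, pending={}
After op 8: visible(e) = 12 (pending={}, committed={b=2, c=13, d=12, e=12})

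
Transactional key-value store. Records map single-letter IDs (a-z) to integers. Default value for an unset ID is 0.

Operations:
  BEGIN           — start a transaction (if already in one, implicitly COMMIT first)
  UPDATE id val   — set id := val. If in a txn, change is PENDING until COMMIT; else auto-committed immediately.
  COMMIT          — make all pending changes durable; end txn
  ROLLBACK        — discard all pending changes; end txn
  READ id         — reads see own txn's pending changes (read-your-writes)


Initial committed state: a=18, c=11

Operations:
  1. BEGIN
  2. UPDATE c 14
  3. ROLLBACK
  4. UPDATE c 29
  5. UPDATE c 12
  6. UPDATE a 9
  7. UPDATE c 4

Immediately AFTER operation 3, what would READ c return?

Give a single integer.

Initial committed: {a=18, c=11}
Op 1: BEGIN: in_txn=True, pending={}
Op 2: UPDATE c=14 (pending; pending now {c=14})
Op 3: ROLLBACK: discarded pending ['c']; in_txn=False
After op 3: visible(c) = 11 (pending={}, committed={a=18, c=11})

Answer: 11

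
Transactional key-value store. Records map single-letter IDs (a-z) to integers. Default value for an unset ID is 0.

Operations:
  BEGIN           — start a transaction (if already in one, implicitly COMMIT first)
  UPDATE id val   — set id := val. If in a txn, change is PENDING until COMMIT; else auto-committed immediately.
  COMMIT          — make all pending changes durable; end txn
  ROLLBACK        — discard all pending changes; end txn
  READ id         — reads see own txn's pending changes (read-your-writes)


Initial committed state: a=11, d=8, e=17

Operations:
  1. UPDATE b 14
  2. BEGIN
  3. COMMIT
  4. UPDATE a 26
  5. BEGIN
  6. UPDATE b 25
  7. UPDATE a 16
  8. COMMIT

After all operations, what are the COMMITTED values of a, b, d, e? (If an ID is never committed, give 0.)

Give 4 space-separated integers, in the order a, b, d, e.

Answer: 16 25 8 17

Derivation:
Initial committed: {a=11, d=8, e=17}
Op 1: UPDATE b=14 (auto-commit; committed b=14)
Op 2: BEGIN: in_txn=True, pending={}
Op 3: COMMIT: merged [] into committed; committed now {a=11, b=14, d=8, e=17}
Op 4: UPDATE a=26 (auto-commit; committed a=26)
Op 5: BEGIN: in_txn=True, pending={}
Op 6: UPDATE b=25 (pending; pending now {b=25})
Op 7: UPDATE a=16 (pending; pending now {a=16, b=25})
Op 8: COMMIT: merged ['a', 'b'] into committed; committed now {a=16, b=25, d=8, e=17}
Final committed: {a=16, b=25, d=8, e=17}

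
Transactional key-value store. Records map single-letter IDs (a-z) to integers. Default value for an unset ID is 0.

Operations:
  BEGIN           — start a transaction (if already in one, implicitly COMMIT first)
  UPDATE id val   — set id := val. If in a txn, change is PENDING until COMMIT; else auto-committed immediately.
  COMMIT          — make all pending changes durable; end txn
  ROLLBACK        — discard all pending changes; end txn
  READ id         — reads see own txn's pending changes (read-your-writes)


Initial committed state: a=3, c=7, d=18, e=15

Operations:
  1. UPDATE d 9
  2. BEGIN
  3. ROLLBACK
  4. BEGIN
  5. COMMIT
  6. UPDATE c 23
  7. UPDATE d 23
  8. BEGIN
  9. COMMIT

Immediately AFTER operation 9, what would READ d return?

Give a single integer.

Answer: 23

Derivation:
Initial committed: {a=3, c=7, d=18, e=15}
Op 1: UPDATE d=9 (auto-commit; committed d=9)
Op 2: BEGIN: in_txn=True, pending={}
Op 3: ROLLBACK: discarded pending []; in_txn=False
Op 4: BEGIN: in_txn=True, pending={}
Op 5: COMMIT: merged [] into committed; committed now {a=3, c=7, d=9, e=15}
Op 6: UPDATE c=23 (auto-commit; committed c=23)
Op 7: UPDATE d=23 (auto-commit; committed d=23)
Op 8: BEGIN: in_txn=True, pending={}
Op 9: COMMIT: merged [] into committed; committed now {a=3, c=23, d=23, e=15}
After op 9: visible(d) = 23 (pending={}, committed={a=3, c=23, d=23, e=15})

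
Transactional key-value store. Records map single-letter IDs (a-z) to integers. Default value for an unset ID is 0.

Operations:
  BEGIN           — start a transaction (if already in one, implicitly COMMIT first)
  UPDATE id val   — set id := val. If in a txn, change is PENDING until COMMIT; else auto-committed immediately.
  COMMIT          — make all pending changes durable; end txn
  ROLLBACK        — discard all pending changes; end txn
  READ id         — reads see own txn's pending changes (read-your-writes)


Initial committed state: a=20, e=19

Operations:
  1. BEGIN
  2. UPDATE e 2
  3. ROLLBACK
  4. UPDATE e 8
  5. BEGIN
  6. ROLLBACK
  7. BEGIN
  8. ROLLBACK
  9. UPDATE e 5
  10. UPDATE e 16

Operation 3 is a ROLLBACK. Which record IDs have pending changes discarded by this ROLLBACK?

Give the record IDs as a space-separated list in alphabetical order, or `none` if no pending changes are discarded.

Answer: e

Derivation:
Initial committed: {a=20, e=19}
Op 1: BEGIN: in_txn=True, pending={}
Op 2: UPDATE e=2 (pending; pending now {e=2})
Op 3: ROLLBACK: discarded pending ['e']; in_txn=False
Op 4: UPDATE e=8 (auto-commit; committed e=8)
Op 5: BEGIN: in_txn=True, pending={}
Op 6: ROLLBACK: discarded pending []; in_txn=False
Op 7: BEGIN: in_txn=True, pending={}
Op 8: ROLLBACK: discarded pending []; in_txn=False
Op 9: UPDATE e=5 (auto-commit; committed e=5)
Op 10: UPDATE e=16 (auto-commit; committed e=16)
ROLLBACK at op 3 discards: ['e']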